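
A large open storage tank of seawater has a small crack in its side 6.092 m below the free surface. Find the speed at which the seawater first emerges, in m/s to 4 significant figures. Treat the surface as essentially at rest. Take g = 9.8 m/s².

v ≈ 10.93 m/s

Bernoulli from surface to hole (P equal, v_surface ≈ 0): v = √(2gh) = √(2×9.8×6.092) = 10.93 m/s.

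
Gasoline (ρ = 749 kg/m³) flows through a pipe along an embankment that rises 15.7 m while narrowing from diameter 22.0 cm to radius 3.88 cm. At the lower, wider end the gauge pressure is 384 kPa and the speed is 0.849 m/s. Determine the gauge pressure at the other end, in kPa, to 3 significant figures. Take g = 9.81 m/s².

Continuity gives A₁v₁ = A₂v₂, so v₂ = (380 cm²)/(47.3 cm²) × 0.849 m/s = 6.82 m/s.
Bernoulli: P₁ + ½ρv₁² + ρg h₁ = P₂ + ½ρv₂² + ρg h₂, so P₂ = P₁ + ½ρ(v₁² − v₂²) − ρg(h₂ − h₁).
P₂ = 384000 + ½·749·(0.849² − 6.82²) − 749·9.81·(+15.7) = 384000 + (-17200) − (115000) = 251000 Pa.

P₂ ≈ 251 kPa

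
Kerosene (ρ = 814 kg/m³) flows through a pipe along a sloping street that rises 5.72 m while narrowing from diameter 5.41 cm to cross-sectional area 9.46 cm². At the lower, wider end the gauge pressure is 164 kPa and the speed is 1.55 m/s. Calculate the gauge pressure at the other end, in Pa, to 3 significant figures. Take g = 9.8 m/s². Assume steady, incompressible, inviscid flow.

By continuity, v₂ = v₁·A₁/A₂ = 1.55·(23.0/9.46) = 3.77 m/s.
Bernoulli: P₁ + ½ρv₁² + ρg h₁ = P₂ + ½ρv₂² + ρg h₂, so P₂ = P₁ + ½ρ(v₁² − v₂²) − ρg(h₂ − h₁).
P₂ = 164000 + ½·814·(1.55² − 3.77²) − 814·9.8·(+5.72) = 164000 + (-4800) − (45600) = 114000 Pa.

P₂ ≈ 114000 Pa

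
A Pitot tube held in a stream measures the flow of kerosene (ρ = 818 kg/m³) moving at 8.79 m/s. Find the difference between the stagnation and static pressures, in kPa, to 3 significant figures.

At the stagnation point the flow is brought to rest, so Bernoulli gives P_stag − P_static = ½ρv².
ΔP = ½·818·8.79² = 31600 Pa.

ΔP ≈ 31.6 kPa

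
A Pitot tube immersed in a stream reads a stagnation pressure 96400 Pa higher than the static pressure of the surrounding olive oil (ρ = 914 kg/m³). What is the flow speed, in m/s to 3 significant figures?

The dynamic pressure equals the rise in static pressure at the stagnation point: ΔP = ½ρv².
v = √(2ΔP/ρ) = √(2·96400/914) = 14.5 m/s.

v ≈ 14.5 m/s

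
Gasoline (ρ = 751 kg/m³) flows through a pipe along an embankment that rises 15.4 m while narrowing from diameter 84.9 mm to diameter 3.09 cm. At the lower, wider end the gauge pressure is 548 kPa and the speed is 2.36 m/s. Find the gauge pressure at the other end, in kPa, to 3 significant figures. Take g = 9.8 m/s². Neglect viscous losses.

Continuity gives A₁v₁ = A₂v₂, so v₂ = (56.6 cm²)/(7.50 cm²) × 2.36 m/s = 17.8 m/s.
Energy conservation along the streamline gives P₂ = P₁ − ½ρ(v₂² − v₁²) − ρg(h₂ − h₁).
P₂ = 548000 + ½·751·(2.36² − 17.8²) − 751·9.8·(+15.4) = 548000 + (-117000) − (113000) = 318000 Pa.

P₂ = 318 kPa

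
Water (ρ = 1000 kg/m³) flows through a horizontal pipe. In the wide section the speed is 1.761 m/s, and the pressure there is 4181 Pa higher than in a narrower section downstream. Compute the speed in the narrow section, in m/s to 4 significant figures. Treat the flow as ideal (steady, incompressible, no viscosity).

Horizontal Bernoulli: P₁ + ½ρv₁² = P₂ + ½ρv₂², so v₂² = v₁² + 2(P₁ − P₂)/ρ.
v₂ = √(1.761² + 2·4181/1000) = √(3.101 + 8.362) = 3.386 m/s.

3.386 m/s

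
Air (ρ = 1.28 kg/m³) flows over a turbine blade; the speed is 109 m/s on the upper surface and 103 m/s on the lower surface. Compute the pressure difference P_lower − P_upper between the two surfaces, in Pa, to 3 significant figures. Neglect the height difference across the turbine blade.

The pressure is lower where the speed is higher: ΔP = ½ρ(v_up² − v_low²).
ΔP = ½·1.28·(109² − 103²) = 814 Pa.

ΔP ≈ 814 Pa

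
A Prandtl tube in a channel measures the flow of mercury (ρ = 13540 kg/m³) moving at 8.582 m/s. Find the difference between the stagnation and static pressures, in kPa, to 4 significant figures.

ΔP ≈ 498.6 kPa

The dynamic pressure equals the rise in static pressure at the stagnation point: ΔP = ½ρv².
ΔP = ½·13540·8.582² = 498600 Pa.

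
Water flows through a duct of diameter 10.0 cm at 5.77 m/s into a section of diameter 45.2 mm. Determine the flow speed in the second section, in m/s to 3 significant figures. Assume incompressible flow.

The volume flow rate is constant, so v₂ = (A₁/A₂)v₁ = (78.5/16.0)·5.77 = 28.2 m/s.

28.2 m/s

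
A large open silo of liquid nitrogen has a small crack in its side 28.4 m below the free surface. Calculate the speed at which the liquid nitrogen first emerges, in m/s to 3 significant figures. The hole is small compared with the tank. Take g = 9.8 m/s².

Torricelli's result v = √(2gh) gives v = √(2·9.8·28.4) = 23.6 m/s.

23.6 m/s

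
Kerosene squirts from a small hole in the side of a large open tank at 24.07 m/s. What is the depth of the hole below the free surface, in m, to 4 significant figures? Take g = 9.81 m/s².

Torricelli: v = √(2gh), so h = v²/(2g).
h = 24.07²/(2·9.81) = 579.4/19.62 = 29.53 m.

h ≈ 29.53 m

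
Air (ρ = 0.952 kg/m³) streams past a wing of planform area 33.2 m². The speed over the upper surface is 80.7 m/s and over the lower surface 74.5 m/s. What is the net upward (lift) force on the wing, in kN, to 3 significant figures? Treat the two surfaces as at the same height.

From P + ½ρv² = const at equal height, P_low − P_up = ½ρ(v_up² − v_low²).
ΔP = ½·0.952·(80.7² − 74.5²) = 458 Pa.
Lift = ΔP · A = 458 × 33.2 = 15200 N.

F = 15.2 kN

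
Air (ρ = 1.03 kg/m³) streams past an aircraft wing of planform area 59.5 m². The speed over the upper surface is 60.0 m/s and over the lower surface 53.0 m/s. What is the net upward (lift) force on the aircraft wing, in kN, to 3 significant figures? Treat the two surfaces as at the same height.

With equal heights on the two surfaces, Bernoulli gives P_lower − P_upper = ½ρ(v_upper² − v_lower²).
ΔP = ½·1.03·(60.0² − 53.0²) = 407 Pa.
Lift = ΔP · A = 407 × 59.5 = 24200 N.

F ≈ 24.2 kN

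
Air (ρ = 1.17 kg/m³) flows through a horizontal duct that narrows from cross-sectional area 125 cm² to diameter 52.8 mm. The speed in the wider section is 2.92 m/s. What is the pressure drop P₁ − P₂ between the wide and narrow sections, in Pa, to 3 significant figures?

ΔP = 158 Pa

By continuity, v₂ = v₁·A₁/A₂ = 2.92·(125/21.9) = 16.7 m/s.
Bernoulli (h₁ = h₂): P₁ − P₂ = ½ρ(v₂² − v₁²).
P₁ − P₂ = ½·1.17·(16.7² − 2.92²) = ½·1.17·269 = 158 Pa.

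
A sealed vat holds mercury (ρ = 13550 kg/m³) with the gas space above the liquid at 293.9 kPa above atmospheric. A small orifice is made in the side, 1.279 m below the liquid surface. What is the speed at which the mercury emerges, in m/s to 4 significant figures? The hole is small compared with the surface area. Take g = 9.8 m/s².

Take point 1 at the surface (v₁ ≈ 0) and point 2 at the hole (at atmospheric pressure). Bernoulli: P₁ + ρg h = P_atm + ½ρv₂².
With P₁ − P_atm = 293900 Pa, v₂ = √(2gh + 2ΔP/ρ) = √(2·9.8·1.279 + 2·293900/13550) = 8.273 m/s.

v ≈ 8.273 m/s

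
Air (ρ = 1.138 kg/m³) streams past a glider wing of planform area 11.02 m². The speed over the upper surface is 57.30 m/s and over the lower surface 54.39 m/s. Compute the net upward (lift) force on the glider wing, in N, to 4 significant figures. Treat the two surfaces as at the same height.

F = 2038 N

With equal heights on the two surfaces, Bernoulli gives P_lower − P_upper = ½ρ(v_upper² − v_lower²).
ΔP = ½·1.138·(57.30² − 54.39²) = 184.9 Pa.
Lift = ΔP · A = 184.9 × 11.02 = 2038 N.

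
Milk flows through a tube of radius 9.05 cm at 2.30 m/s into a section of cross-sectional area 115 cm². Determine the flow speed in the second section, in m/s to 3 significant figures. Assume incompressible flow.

Continuity gives A₁v₁ = A₂v₂, so v₂ = (257 cm²)/(115 cm²) × 2.30 m/s = 5.15 m/s.

v₂ = 5.15 m/s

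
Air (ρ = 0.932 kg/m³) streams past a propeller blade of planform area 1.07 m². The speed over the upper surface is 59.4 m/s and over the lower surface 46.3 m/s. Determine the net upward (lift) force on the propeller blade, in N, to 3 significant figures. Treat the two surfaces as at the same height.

690 N

From P + ½ρv² = const at equal height, P_low − P_up = ½ρ(v_up² − v_low²).
ΔP = ½·0.932·(59.4² − 46.3²) = 645 Pa.
Lift = ΔP · A = 645 × 1.07 = 690 N.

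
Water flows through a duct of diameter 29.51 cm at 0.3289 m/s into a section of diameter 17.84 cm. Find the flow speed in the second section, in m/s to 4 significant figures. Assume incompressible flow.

v₂ = 0.8999 m/s

Mass conservation (A₁v₁ = A₂v₂) gives v₂ = 0.3289 × 684.0/250.0 = 0.8999 m/s.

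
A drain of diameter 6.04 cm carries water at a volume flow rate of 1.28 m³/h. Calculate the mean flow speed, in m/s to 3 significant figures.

0.124 m/s

Q = 1.28 m³/h = 0.000356 m³/s.
v = Q/A = 0.000356 / 0.00287 = 0.124 m/s.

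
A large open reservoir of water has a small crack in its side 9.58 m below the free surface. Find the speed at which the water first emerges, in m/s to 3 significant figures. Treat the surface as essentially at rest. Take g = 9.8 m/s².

Bernoulli from surface to hole (P equal, v_surface ≈ 0): v = √(2gh) = √(2×9.8×9.58) = 13.7 m/s.

v = 13.7 m/s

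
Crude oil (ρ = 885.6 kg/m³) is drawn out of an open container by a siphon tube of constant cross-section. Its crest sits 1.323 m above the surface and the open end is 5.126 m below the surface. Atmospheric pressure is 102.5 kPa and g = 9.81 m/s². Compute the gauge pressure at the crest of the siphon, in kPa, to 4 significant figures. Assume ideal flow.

The outlet speed comes from Torricelli: v = √(2g·5.126) = 10.03 m/s.
With constant cross-section the crest speed equals v; applying Bernoulli from the surface up to the crest, P_top = P_atm − ½ρv² − ρg·h_top.
P_top = 102500 − ½·885.6·10.03² − 885.6·9.81·1.323 = 46470 Pa. So P_gauge = P_top − P_atm = -56030 Pa.

-56.03 kPa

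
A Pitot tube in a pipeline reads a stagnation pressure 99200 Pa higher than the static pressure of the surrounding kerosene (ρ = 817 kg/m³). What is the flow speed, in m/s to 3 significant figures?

At the stagnation point the flow is brought to rest, so Bernoulli gives P_stag − P_static = ½ρv².
v = √(2ΔP/ρ) = √(2·99200/817) = 15.6 m/s.

v = 15.6 m/s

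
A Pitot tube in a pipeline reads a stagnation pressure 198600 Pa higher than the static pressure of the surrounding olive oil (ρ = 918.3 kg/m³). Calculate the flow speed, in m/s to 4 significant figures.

v = 20.80 m/s

Bernoulli between the free stream and the stagnation point: ½ρv² = P_stag − P_static.
v = √(2ΔP/ρ) = √(2·198600/918.3) = 20.80 m/s.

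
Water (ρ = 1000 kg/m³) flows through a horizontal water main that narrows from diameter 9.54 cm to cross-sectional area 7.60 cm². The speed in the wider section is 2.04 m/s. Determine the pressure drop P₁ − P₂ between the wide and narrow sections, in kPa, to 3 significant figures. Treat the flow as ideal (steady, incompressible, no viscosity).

By continuity, v₂ = v₁·A₁/A₂ = 2.04·(71.5/7.60) = 19.2 m/s.
With no height change, Bernoulli's equation is P₁ + ½ρv₁² = P₂ + ½ρv₂².
P₁ − P₂ = ½·1000·(19.2² − 2.04²) = ½·1000·364 = 182000 Pa.

ΔP ≈ 182 kPa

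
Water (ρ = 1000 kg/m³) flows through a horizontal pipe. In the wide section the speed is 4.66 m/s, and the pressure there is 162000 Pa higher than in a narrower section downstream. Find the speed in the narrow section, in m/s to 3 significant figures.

v₂ ≈ 18.6 m/s

Horizontal Bernoulli: P₁ + ½ρv₁² = P₂ + ½ρv₂², so v₂² = v₁² + 2(P₁ − P₂)/ρ.
v₂ = √(4.66² + 2·162000/1000) = √(21.7 + 324) = 18.6 m/s.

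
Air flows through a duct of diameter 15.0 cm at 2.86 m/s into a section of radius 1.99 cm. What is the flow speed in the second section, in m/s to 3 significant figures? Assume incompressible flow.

Continuity gives A₁v₁ = A₂v₂, so v₂ = (177 cm²)/(12.4 cm²) × 2.86 m/s = 40.6 m/s.

40.6 m/s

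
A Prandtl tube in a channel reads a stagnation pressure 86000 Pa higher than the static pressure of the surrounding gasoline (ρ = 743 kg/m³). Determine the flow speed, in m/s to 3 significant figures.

v ≈ 15.2 m/s

Bernoulli between the free stream and the stagnation point: ½ρv² = P_stag − P_static.
v = √(2ΔP/ρ) = √(2·86000/743) = 15.2 m/s.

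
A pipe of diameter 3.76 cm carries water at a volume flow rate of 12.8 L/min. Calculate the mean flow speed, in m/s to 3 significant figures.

v ≈ 0.192 m/s

Q = 12.8 L/min = 0.000213 m³/s.
v = Q/A = 0.000213 / 0.00111 = 0.192 m/s.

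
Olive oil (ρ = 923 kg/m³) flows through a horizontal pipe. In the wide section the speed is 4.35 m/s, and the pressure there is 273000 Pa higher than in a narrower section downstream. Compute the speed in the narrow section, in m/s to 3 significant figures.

Horizontal Bernoulli: P₁ + ½ρv₁² = P₂ + ½ρv₂², so v₂² = v₁² + 2(P₁ − P₂)/ρ.
v₂ = √(4.35² + 2·273000/923) = √(18.9 + 592) = 24.7 m/s.

24.7 m/s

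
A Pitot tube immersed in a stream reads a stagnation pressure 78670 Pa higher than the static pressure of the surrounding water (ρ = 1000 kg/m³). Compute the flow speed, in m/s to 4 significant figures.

Bernoulli between the free stream and the stagnation point: ½ρv² = P_stag − P_static.
v = √(2ΔP/ρ) = √(2·78670/1000) = 12.54 m/s.

v = 12.54 m/s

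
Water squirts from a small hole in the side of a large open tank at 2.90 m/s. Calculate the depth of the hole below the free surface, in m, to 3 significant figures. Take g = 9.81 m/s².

h ≈ 0.429 m

Torricelli: v = √(2gh), so h = v²/(2g).
h = 2.90²/(2·9.81) = 8.41/19.62 = 0.429 m.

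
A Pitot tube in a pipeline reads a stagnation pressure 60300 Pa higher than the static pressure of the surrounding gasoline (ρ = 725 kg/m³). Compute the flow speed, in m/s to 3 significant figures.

The dynamic pressure equals the rise in static pressure at the stagnation point: ΔP = ½ρv².
v = √(2ΔP/ρ) = √(2·60300/725) = 12.9 m/s.

v ≈ 12.9 m/s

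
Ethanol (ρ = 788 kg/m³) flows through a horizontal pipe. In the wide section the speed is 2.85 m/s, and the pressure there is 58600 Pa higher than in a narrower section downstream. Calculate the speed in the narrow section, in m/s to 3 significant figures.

v₂ ≈ 12.5 m/s

Horizontal Bernoulli: P₁ + ½ρv₁² = P₂ + ½ρv₂², so v₂² = v₁² + 2(P₁ − P₂)/ρ.
v₂ = √(2.85² + 2·58600/788) = √(8.12 + 149) = 12.5 m/s.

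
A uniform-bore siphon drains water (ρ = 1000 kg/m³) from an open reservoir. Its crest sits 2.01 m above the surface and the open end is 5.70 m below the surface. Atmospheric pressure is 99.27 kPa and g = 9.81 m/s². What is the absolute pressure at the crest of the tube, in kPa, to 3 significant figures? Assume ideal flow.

P_top ≈ 23.6 kPa

From the surface to the outlet (both open to atmosphere, surface at rest): v = √(2g·h_out) = √(2·9.81·5.70) = 10.6 m/s.
Continuity keeps v the same throughout the tube; from surface to crest, P_atm + 0 = P_top + ½ρv² + ρg·h_top.
P_top = 99270 − ½·1000·10.6² − 1000·9.81·2.01 = 23600 Pa.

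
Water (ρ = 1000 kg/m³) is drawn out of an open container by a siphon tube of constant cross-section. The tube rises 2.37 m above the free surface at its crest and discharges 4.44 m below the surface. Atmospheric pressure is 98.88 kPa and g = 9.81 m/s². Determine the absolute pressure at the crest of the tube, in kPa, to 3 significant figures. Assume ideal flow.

P_top ≈ 32.1 kPa

Bernoulli surface→outlet gives ½v² = g·h_out, so v = √(2·9.81·4.44) = 9.33 m/s.
The bore is uniform, so the speed at the crest is the same v. Bernoulli surface→crest: P_atm = P_top + ½ρv² + ρg·h_top.
P_top = 98880 − ½·1000·9.33² − 1000·9.81·2.37 = 32100 Pa.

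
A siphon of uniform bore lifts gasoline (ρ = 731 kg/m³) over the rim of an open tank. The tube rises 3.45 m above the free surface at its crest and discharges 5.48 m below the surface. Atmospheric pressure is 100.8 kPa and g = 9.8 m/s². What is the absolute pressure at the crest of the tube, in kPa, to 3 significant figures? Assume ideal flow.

P_top ≈ 36.8 kPa

The outlet speed comes from Torricelli: v = √(2g·5.48) = 10.4 m/s.
With constant cross-section the crest speed equals v; applying Bernoulli from the surface up to the crest, P_top = P_atm − ½ρv² − ρg·h_top.
P_top = 100800 − ½·731·10.4² − 731·9.8·3.45 = 36800 Pa.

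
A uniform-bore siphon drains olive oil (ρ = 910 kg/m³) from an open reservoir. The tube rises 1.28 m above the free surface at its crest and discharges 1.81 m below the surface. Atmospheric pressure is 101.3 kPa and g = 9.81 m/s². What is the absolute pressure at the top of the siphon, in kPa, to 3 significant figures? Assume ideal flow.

The outlet speed comes from Torricelli: v = √(2g·1.81) = 5.96 m/s.
The bore is uniform, so the speed at the crest is the same v. Bernoulli surface→crest: P_atm = P_top + ½ρv² + ρg·h_top.
P_top = 101300 − ½·910·5.96² − 910·9.81·1.28 = 73700 Pa.

P_top = 73.7 kPa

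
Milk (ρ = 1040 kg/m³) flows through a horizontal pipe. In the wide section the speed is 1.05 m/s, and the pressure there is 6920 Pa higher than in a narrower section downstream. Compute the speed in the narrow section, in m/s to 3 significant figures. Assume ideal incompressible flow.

Horizontal Bernoulli: P₁ + ½ρv₁² = P₂ + ½ρv₂², so v₂² = v₁² + 2(P₁ − P₂)/ρ.
v₂ = √(1.05² + 2·6920/1040) = √(1.10 + 13.3) = 3.80 m/s.

v₂ ≈ 3.80 m/s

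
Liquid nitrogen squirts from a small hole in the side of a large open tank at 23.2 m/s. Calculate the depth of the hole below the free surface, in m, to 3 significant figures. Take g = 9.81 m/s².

27.4 m

Inverting v = √(2gh) gives h = v² / 2g.
h = 23.2²/(2·9.81) = 538/19.62 = 27.4 m.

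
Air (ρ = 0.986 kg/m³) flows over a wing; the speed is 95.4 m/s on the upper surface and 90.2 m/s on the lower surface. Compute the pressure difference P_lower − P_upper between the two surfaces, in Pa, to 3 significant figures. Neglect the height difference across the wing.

The pressure is lower where the speed is higher: ΔP = ½ρ(v_up² − v_low²).
ΔP = ½·0.986·(95.4² − 90.2²) = 476 Pa.

ΔP ≈ 476 Pa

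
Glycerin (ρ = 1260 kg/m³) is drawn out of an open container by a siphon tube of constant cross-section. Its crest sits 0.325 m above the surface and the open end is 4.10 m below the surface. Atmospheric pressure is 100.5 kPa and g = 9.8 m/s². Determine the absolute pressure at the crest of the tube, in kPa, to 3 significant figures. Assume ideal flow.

P_top = 45.9 kPa

The outlet speed comes from Torricelli: v = √(2g·4.10) = 8.96 m/s.
Continuity keeps v the same throughout the tube; from surface to crest, P_atm + 0 = P_top + ½ρv² + ρg·h_top.
P_top = 100500 − ½·1260·8.96² − 1260·9.8·0.325 = 45900 Pa.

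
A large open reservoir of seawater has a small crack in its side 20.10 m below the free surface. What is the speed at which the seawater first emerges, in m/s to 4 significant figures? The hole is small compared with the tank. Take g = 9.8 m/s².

The surface is effectively still and both ends are open, so ½v² = gh and v = √(2·9.8·20.10) = 19.85 m/s.

v ≈ 19.85 m/s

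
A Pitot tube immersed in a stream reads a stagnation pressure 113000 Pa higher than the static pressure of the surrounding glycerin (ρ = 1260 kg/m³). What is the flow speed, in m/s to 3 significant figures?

v = 13.4 m/s

At the stagnation point the flow is brought to rest, so Bernoulli gives P_stag − P_static = ½ρv².
v = √(2ΔP/ρ) = √(2·113000/1260) = 13.4 m/s.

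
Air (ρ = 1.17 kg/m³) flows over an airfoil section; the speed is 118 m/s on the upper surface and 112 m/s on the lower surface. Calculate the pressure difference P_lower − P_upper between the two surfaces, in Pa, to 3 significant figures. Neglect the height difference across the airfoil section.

Bernoulli (same height): P_lower − P_upper = ½ρ(v_upper² − v_lower²).
ΔP = ½·1.17·(118² − 112²) = 807 Pa.

807 Pa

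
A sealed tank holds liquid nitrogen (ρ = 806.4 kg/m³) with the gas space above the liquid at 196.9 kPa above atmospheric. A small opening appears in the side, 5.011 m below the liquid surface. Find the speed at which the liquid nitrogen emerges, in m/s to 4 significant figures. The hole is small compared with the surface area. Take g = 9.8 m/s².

v ≈ 24.22 m/s

Take point 1 at the surface (v₁ ≈ 0) and point 2 at the hole (at atmospheric pressure). Bernoulli: P₁ + ρg h = P_atm + ½ρv₂².
With P₁ − P_atm = 196900 Pa, v₂ = √(2gh + 2ΔP/ρ) = √(2·9.8·5.011 + 2·196900/806.4) = 24.22 m/s.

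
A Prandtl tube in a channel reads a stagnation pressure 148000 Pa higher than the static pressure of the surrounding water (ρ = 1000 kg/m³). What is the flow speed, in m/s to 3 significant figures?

At the stagnation point the flow is brought to rest, so Bernoulli gives P_stag − P_static = ½ρv².
v = √(2ΔP/ρ) = √(2·148000/1000) = 17.2 m/s.

v = 17.2 m/s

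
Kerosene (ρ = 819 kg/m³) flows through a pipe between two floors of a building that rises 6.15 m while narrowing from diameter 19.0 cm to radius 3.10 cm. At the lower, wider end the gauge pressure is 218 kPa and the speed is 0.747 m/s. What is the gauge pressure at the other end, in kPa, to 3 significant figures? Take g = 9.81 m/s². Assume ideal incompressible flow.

The volume flow rate is constant, so v₂ = (A₁/A₂)v₁ = (284/30.2)·0.747 = 7.02 m/s.
Energy conservation along the streamline gives P₂ = P₁ − ½ρ(v₂² − v₁²) − ρg(h₂ − h₁).
P₂ = 218000 + ½·819·(0.747² − 7.02²) − 819·9.81·(+6.15) = 218000 + (-19900) − (49400) = 149000 Pa.

P₂ = 149 kPa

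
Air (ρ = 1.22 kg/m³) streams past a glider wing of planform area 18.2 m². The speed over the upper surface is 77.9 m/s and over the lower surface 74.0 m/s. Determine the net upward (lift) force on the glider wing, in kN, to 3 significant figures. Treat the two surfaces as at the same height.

F ≈ 6.58 kN

With equal heights on the two surfaces, Bernoulli gives P_lower − P_upper = ½ρ(v_upper² − v_lower²).
ΔP = ½·1.22·(77.9² − 74.0²) = 361 Pa.
Lift = ΔP · A = 361 × 18.2 = 6580 N.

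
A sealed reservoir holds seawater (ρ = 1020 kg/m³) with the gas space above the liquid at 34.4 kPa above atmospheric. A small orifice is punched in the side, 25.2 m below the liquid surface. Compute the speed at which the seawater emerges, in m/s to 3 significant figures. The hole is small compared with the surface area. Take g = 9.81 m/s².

Take point 1 at the surface (v₁ ≈ 0) and point 2 at the hole (at atmospheric pressure). Bernoulli: P₁ + ρg h = P_atm + ½ρv₂².
With P₁ − P_atm = 34400 Pa, v₂ = √(2gh + 2ΔP/ρ) = √(2·9.81·25.2 + 2·34400/1020) = 23.7 m/s.

v = 23.7 m/s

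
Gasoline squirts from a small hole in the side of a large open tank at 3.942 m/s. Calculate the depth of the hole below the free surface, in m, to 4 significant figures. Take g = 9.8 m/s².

For a small hole in a large open tank, ½v² = gh, giving h = v²/(2g).
h = 3.942²/(2·9.8) = 15.54/19.60 = 0.7928 m.

h = 0.7928 m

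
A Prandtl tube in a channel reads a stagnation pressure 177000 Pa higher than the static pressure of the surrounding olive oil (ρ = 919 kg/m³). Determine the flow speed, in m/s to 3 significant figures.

Bernoulli between the free stream and the stagnation point: ½ρv² = P_stag − P_static.
v = √(2ΔP/ρ) = √(2·177000/919) = 19.6 m/s.

v ≈ 19.6 m/s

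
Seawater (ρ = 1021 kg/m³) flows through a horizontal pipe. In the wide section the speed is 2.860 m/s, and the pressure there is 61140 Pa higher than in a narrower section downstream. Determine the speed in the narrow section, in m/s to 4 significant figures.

v₂ ≈ 11.31 m/s

Horizontal Bernoulli: P₁ + ½ρv₁² = P₂ + ½ρv₂², so v₂² = v₁² + 2(P₁ − P₂)/ρ.
v₂ = √(2.860² + 2·61140/1021) = √(8.180 + 119.8) = 11.31 m/s.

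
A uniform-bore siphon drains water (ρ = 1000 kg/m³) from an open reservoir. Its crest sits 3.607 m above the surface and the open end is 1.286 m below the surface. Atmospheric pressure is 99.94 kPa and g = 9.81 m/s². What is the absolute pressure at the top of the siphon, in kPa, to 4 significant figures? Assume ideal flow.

The outlet speed comes from Torricelli: v = √(2g·1.286) = 5.023 m/s.
Continuity keeps v the same throughout the tube; from surface to crest, P_atm + 0 = P_top + ½ρv² + ρg·h_top.
P_top = 99940 − ½·1000·5.023² − 1000·9.81·3.607 = 51940 Pa.

P_top ≈ 51.94 kPa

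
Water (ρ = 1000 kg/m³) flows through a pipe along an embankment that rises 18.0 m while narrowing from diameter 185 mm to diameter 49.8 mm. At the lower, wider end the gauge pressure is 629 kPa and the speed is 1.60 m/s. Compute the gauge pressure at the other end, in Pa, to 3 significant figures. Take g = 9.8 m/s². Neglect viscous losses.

The volume flow rate is constant, so v₂ = (A₁/A₂)v₁ = (269/19.5)·1.60 = 22.1 m/s.
Applying Bernoulli between the two ends and solving for P₂: P₂ = P₁ + ½ρ(v₁² − v₂²) − ρgΔh.
P₂ = 629000 + ½·1000·(1.60² − 22.1²) − 1000·9.8·(+18.0) = 629000 + (-242000) − (176000) = 210000 Pa.

P₂ ≈ 210000 Pa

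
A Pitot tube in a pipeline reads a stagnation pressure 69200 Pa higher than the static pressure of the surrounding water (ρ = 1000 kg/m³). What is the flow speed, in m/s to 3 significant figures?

11.8 m/s

The dynamic pressure equals the rise in static pressure at the stagnation point: ΔP = ½ρv².
v = √(2ΔP/ρ) = √(2·69200/1000) = 11.8 m/s.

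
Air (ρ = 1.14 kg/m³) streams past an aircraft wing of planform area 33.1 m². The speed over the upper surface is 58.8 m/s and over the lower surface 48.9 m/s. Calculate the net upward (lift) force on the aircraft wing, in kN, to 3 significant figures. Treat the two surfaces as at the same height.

With equal heights on the two surfaces, Bernoulli gives P_lower − P_upper = ½ρ(v_upper² − v_lower²).
ΔP = ½·1.14·(58.8² − 48.9²) = 608 Pa.
Lift = ΔP · A = 608 × 33.1 = 20100 N.

F = 20.1 kN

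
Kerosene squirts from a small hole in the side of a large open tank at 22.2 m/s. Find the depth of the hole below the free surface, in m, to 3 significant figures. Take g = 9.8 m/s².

Inverting v = √(2gh) gives h = v² / 2g.
h = 22.2²/(2·9.8) = 493/19.60 = 25.1 m.

h = 25.1 m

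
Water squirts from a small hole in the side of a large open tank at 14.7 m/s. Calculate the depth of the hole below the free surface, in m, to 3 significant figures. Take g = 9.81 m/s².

h = 11.0 m

Torricelli: v = √(2gh), so h = v²/(2g).
h = 14.7²/(2·9.81) = 216/19.62 = 11.0 m.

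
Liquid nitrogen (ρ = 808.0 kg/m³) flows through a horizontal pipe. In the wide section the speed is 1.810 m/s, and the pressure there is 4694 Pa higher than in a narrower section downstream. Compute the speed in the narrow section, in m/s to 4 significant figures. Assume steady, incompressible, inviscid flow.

Along the level pipe P + ½ρv² is conserved, hence v₂² = v₁² + 2(P₁ − P₂)/ρ.
v₂ = √(1.810² + 2·4694/808.0) = √(3.276 + 11.62) = 3.859 m/s.

v₂ ≈ 3.859 m/s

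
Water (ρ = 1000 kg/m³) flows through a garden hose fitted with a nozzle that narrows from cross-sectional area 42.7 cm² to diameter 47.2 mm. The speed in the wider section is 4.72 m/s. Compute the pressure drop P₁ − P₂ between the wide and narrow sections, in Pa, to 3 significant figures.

By continuity, v₂ = v₁·A₁/A₂ = 4.72·(42.7/17.5) = 11.5 m/s.
Bernoulli (h₁ = h₂): P₁ − P₂ = ½ρ(v₂² − v₁²).
P₁ − P₂ = ½·1000·(11.5² − 4.72²) = ½·1000·110 = 55200 Pa.

ΔP ≈ 55200 Pa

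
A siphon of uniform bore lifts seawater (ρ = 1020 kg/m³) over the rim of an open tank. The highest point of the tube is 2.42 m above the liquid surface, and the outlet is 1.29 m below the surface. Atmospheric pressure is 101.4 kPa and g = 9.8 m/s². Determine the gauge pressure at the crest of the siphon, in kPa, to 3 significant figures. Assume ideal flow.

The outlet speed comes from Torricelli: v = √(2g·1.29) = 5.03 m/s.
With constant cross-section the crest speed equals v; applying Bernoulli from the surface up to the crest, P_top = P_atm − ½ρv² − ρg·h_top.
P_top = 101400 − ½·1020·5.03² − 1020·9.8·2.42 = 64300 Pa. So P_gauge = P_top − P_atm = -37100 Pa.

-37.1 kPa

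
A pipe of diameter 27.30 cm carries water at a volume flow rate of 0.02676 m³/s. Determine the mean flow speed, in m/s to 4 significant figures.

Q = 0.02676 m³/s = 0.02676 m³/s.
v = Q/A = 0.02676 / 0.05853 = 0.4572 m/s.

v ≈ 0.4572 m/s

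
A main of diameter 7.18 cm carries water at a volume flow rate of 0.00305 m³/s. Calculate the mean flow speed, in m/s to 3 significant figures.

Q = 0.00305 m³/s = 0.00305 m³/s.
v = Q/A = 0.00305 / 0.00405 = 0.753 m/s.

0.753 m/s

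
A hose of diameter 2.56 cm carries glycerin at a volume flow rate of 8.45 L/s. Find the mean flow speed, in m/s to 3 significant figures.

v = 16.4 m/s

Q = 8.45 L/s = 0.00845 m³/s.
v = Q/A = 0.00845 / 0.000515 = 16.4 m/s.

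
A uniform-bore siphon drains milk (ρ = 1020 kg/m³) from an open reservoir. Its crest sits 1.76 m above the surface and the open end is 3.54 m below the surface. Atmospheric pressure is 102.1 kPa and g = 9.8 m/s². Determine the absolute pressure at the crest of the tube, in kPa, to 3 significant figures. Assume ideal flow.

49.1 kPa

From the surface to the outlet (both open to atmosphere, surface at rest): v = √(2g·h_out) = √(2·9.8·3.54) = 8.33 m/s.
With constant cross-section the crest speed equals v; applying Bernoulli from the surface up to the crest, P_top = P_atm − ½ρv² − ρg·h_top.
P_top = 102100 − ½·1020·8.33² − 1020·9.8·1.76 = 49100 Pa.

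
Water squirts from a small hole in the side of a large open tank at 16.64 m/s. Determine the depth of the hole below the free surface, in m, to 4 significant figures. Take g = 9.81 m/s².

14.11 m

Torricelli: v = √(2gh), so h = v²/(2g).
h = 16.64²/(2·9.81) = 276.9/19.62 = 14.11 m.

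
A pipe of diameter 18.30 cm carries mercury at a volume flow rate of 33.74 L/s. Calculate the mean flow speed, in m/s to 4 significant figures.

v ≈ 1.283 m/s

Q = 33.74 L/s = 0.03374 m³/s.
v = Q/A = 0.03374 / 0.02630 = 1.283 m/s.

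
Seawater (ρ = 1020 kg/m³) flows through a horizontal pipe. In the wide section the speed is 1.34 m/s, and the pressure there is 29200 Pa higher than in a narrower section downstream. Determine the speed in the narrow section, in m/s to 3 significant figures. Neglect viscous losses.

Horizontal Bernoulli: P₁ + ½ρv₁² = P₂ + ½ρv₂², so v₂² = v₁² + 2(P₁ − P₂)/ρ.
v₂ = √(1.34² + 2·29200/1020) = √(1.80 + 57.3) = 7.68 m/s.

v₂ ≈ 7.68 m/s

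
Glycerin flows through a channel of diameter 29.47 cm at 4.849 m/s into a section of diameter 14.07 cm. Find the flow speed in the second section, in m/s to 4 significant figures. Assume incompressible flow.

Mass conservation (A₁v₁ = A₂v₂) gives v₂ = 4.849 × 682.1/155.5 = 21.27 m/s.

v₂ ≈ 21.27 m/s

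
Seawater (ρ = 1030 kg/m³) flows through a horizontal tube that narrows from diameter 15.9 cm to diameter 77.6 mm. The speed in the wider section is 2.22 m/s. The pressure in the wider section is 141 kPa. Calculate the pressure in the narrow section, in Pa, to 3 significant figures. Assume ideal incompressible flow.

P₂ = 98800 Pa

Continuity gives A₁v₁ = A₂v₂, so v₂ = (199 cm²)/(47.3 cm²) × 2.22 m/s = 9.32 m/s.
The pipe is horizontal, so Bernoulli reduces to P₁ + ½ρv₁² = P₂ + ½ρv₂².
P₂ = P₁ − ½ρ(v₂² − v₁²) = 141000 − ½·1030·(9.32² − 2.22²) = 141000 − 42200 = 98800 Pa.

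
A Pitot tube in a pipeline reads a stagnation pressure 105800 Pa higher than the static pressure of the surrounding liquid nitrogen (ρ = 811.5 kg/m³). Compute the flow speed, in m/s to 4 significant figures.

v ≈ 16.15 m/s

At the stagnation point the flow is brought to rest, so Bernoulli gives P_stag − P_static = ½ρv².
v = √(2ΔP/ρ) = √(2·105800/811.5) = 16.15 m/s.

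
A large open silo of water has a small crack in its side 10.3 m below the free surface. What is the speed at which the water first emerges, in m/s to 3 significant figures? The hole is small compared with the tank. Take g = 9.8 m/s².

The surface is effectively still and both ends are open, so ½v² = gh and v = √(2·9.8·10.3) = 14.2 m/s.

v ≈ 14.2 m/s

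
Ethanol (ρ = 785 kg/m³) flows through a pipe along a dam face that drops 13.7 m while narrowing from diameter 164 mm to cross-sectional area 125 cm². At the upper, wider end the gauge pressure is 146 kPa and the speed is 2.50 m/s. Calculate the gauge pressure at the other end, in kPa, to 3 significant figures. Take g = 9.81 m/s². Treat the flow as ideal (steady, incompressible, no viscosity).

P₂ ≈ 247 kPa

Mass conservation (A₁v₁ = A₂v₂) gives v₂ = 2.50 × 211/125 = 4.22 m/s.
Applying Bernoulli between the two ends and solving for P₂: P₂ = P₁ + ½ρ(v₁² − v₂²) − ρgΔh.
P₂ = 146000 + ½·785·(2.50² − 4.22²) − 785·9.81·(−13.7) = 146000 + (-4550) − (-106000) = 247000 Pa.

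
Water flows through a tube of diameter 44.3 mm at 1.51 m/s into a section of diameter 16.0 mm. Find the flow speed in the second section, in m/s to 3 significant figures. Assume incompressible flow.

By continuity, v₂ = v₁·A₁/A₂ = 1.51·(15.4/2.01) = 11.6 m/s.

v₂ ≈ 11.6 m/s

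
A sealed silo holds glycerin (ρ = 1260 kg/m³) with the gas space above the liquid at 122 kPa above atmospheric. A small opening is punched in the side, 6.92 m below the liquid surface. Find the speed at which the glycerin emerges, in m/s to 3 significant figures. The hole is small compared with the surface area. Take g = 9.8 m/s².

Take point 1 at the surface (v₁ ≈ 0) and point 2 at the hole (at atmospheric pressure). Bernoulli: P₁ + ρg h = P_atm + ½ρv₂².
With P₁ − P_atm = 122000 Pa, v₂ = √(2gh + 2ΔP/ρ) = √(2·9.8·6.92 + 2·122000/1260) = 18.1 m/s.

v ≈ 18.1 m/s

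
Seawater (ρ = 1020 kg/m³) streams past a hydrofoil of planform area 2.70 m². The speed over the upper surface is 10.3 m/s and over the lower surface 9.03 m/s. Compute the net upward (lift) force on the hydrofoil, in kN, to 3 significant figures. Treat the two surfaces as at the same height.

The faster flow above has the lower pressure; Bernoulli (same height) gives ΔP = ½ρ(v_up² − v_low²).
ΔP = ½·1020·(10.3² − 9.03²) = 12500 Pa.
Lift = ΔP · A = 12500 × 2.70 = 33800 N.

33.8 kN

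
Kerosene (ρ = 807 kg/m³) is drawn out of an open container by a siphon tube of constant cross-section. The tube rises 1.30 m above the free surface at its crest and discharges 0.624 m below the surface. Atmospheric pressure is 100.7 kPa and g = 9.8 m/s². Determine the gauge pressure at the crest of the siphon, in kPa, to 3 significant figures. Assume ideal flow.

The outlet speed comes from Torricelli: v = √(2g·0.624) = 3.50 m/s.
The bore is uniform, so the speed at the crest is the same v. Bernoulli surface→crest: P_atm = P_top + ½ρv² + ρg·h_top.
P_top = 100700 − ½·807·3.50² − 807·9.8·1.30 = 85500 Pa. So P_gauge = P_top − P_atm = -15200 Pa.

-15.2 kPa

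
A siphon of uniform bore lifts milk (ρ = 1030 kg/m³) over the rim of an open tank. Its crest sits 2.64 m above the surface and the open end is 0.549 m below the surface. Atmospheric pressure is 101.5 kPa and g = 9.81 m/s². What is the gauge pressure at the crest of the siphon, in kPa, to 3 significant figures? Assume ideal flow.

P_gauge = -32.2 kPa

From the surface to the outlet (both open to atmosphere, surface at rest): v = √(2g·h_out) = √(2·9.81·0.549) = 3.28 m/s.
With constant cross-section the crest speed equals v; applying Bernoulli from the surface up to the crest, P_top = P_atm − ½ρv² − ρg·h_top.
P_top = 101500 − ½·1030·3.28² − 1030·9.81·2.64 = 69300 Pa. So P_gauge = P_top − P_atm = -32200 Pa.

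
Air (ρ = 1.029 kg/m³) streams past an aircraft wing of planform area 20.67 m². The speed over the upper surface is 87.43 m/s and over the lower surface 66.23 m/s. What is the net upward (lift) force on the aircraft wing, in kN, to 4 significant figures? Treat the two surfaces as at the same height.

From P + ½ρv² = const at equal height, P_low − P_up = ½ρ(v_up² − v_low²).
ΔP = ½·1.029·(87.43² − 66.23²) = 1676 Pa.
Lift = ΔP · A = 1676 × 20.67 = 34640 N.

34.64 kN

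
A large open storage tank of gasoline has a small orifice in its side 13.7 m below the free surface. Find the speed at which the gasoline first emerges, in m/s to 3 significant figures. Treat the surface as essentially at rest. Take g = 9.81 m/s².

With the surface at rest and both surface and jet at atmospheric pressure, Bernoulli gives ρg h = ½ρv², so v = √(2gh) = √(2·9.81·13.7) = 16.4 m/s.

v = 16.4 m/s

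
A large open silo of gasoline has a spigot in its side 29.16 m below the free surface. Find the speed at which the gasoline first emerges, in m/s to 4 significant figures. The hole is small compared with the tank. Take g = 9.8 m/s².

v ≈ 23.91 m/s

With the surface at rest and both surface and jet at atmospheric pressure, Bernoulli gives ρg h = ½ρv², so v = √(2gh) = √(2·9.8·29.16) = 23.91 m/s.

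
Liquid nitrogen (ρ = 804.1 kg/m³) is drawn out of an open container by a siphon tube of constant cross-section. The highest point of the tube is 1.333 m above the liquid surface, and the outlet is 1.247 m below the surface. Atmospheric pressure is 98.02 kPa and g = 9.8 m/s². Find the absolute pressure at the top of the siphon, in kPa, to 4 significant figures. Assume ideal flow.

The outlet speed comes from Torricelli: v = √(2g·1.247) = 4.944 m/s.
The bore is uniform, so the speed at the crest is the same v. Bernoulli surface→crest: P_atm = P_top + ½ρv² + ρg·h_top.
P_top = 98020 − ½·804.1·4.944² − 804.1·9.8·1.333 = 77690 Pa.

P_top ≈ 77.69 kPa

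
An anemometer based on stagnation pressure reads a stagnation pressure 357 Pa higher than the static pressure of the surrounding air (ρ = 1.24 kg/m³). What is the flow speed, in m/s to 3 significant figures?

At the stagnation point the flow is brought to rest, so Bernoulli gives P_stag − P_static = ½ρv².
v = √(2ΔP/ρ) = √(2·357/1.24) = 24.0 m/s.

24.0 m/s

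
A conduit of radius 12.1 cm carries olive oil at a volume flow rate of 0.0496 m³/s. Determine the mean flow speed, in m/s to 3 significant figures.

Q = 0.0496 m³/s = 0.0496 m³/s.
v = Q/A = 0.0496 / 0.0460 = 1.08 m/s.

v ≈ 1.08 m/s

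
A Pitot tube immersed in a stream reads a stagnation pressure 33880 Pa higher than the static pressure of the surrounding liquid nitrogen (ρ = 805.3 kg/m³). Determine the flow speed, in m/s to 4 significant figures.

At the stagnation point the flow is brought to rest, so Bernoulli gives P_stag − P_static = ½ρv².
v = √(2ΔP/ρ) = √(2·33880/805.3) = 9.173 m/s.

9.173 m/s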